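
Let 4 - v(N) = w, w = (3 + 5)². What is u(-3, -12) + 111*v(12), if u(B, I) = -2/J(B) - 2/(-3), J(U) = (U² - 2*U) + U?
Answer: -13319/2 ≈ -6659.5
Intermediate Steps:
J(U) = U² - U
u(B, I) = ⅔ - 2/(B*(-1 + B)) (u(B, I) = -2*1/(B*(-1 + B)) - 2/(-3) = -2/(B*(-1 + B)) - 2*(-⅓) = -2/(B*(-1 + B)) + ⅔ = ⅔ - 2/(B*(-1 + B)))
w = 64 (w = 8² = 64)
v(N) = -60 (v(N) = 4 - 1*64 = 4 - 64 = -60)
u(-3, -12) + 111*v(12) = (⅔)*(-3 - 3*(-1 - 3))/(-3*(-1 - 3)) + 111*(-60) = (⅔)*(-⅓)*(-3 - 3*(-4))/(-4) - 6660 = (⅔)*(-⅓)*(-¼)*(-3 + 12) - 6660 = (⅔)*(-⅓)*(-¼)*9 - 6660 = ½ - 6660 = -13319/2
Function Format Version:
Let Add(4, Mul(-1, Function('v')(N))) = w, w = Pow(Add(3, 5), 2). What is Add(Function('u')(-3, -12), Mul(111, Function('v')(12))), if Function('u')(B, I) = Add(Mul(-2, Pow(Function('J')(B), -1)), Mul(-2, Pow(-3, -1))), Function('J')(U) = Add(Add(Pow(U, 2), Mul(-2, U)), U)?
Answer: Rational(-13319, 2) ≈ -6659.5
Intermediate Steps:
Function('J')(U) = Add(Pow(U, 2), Mul(-1, U))
Function('u')(B, I) = Add(Rational(2, 3), Mul(-2, Pow(B, -1), Pow(Add(-1, B), -1))) (Function('u')(B, I) = Add(Mul(-2, Pow(Mul(B, Add(-1, B)), -1)), Mul(-2, Pow(-3, -1))) = Add(Mul(-2, Mul(Pow(B, -1), Pow(Add(-1, B), -1))), Mul(-2, Rational(-1, 3))) = Add(Mul(-2, Pow(B, -1), Pow(Add(-1, B), -1)), Rational(2, 3)) = Add(Rational(2, 3), Mul(-2, Pow(B, -1), Pow(Add(-1, B), -1))))
w = 64 (w = Pow(8, 2) = 64)
Function('v')(N) = -60 (Function('v')(N) = Add(4, Mul(-1, 64)) = Add(4, -64) = -60)
Add(Function('u')(-3, -12), Mul(111, Function('v')(12))) = Add(Mul(Rational(2, 3), Pow(-3, -1), Pow(Add(-1, -3), -1), Add(-3, Mul(-3, Add(-1, -3)))), Mul(111, -60)) = Add(Mul(Rational(2, 3), Rational(-1, 3), Pow(-4, -1), Add(-3, Mul(-3, -4))), -6660) = Add(Mul(Rational(2, 3), Rational(-1, 3), Rational(-1, 4), Add(-3, 12)), -6660) = Add(Mul(Rational(2, 3), Rational(-1, 3), Rational(-1, 4), 9), -6660) = Add(Rational(1, 2), -6660) = Rational(-13319, 2)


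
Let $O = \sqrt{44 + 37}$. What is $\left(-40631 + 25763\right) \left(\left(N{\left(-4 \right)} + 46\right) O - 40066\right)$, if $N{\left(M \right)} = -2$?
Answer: $589813560$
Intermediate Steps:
$O = 9$ ($O = \sqrt{81} = 9$)
$\left(-40631 + 25763\right) \left(\left(N{\left(-4 \right)} + 46\right) O - 40066\right) = \left(-40631 + 25763\right) \left(\left(-2 + 46\right) 9 - 40066\right) = - 14868 \left(44 \cdot 9 - 40066\right) = - 14868 \left(396 - 40066\right) = \left(-14868\right) \left(-39670\right) = 589813560$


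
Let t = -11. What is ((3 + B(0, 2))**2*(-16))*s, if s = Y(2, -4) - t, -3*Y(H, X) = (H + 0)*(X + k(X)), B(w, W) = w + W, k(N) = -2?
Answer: -6000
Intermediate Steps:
B(w, W) = W + w
Y(H, X) = -H*(-2 + X)/3 (Y(H, X) = -(H + 0)*(X - 2)/3 = -H*(-2 + X)/3)
s = 15 (s = (1/3)*2*(2 - 1*(-4)) - 1*(-11) = (1/3)*2*(2 + 4) + 11 = (1/3)*2*6 + 11 = 4 + 11 = 15)
((3 + B(0, 2))**2*(-16))*s = ((3 + (2 + 0))**2*(-16))*15 = ((3 + 2)**2*(-16))*15 = (5**2*(-16))*15 = (25*(-16))*15 = -400*15 = -6000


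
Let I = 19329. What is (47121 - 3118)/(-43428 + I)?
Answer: -44003/24099 ≈ -1.8259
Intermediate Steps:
(47121 - 3118)/(-43428 + I) = (47121 - 3118)/(-43428 + 19329) = 44003/(-24099) = 44003*(-1/24099) = -44003/24099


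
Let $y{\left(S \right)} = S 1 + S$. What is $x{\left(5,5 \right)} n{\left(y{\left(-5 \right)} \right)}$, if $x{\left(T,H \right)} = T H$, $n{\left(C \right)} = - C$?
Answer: $250$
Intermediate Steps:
$y{\left(S \right)} = 2 S$ ($y{\left(S \right)} = S + S = 2 S$)
$x{\left(T,H \right)} = H T$
$x{\left(5,5 \right)} n{\left(y{\left(-5 \right)} \right)} = 5 \cdot 5 \left(- 2 \left(-5\right)\right) = 25 \left(\left(-1\right) \left(-10\right)\right) = 25 \cdot 10 = 250$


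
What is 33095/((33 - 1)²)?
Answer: 33095/1024 ≈ 32.319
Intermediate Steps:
33095/((33 - 1)²) = 33095/(32²) = 33095/1024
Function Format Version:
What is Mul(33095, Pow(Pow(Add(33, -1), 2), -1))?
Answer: Rational(33095, 1024) ≈ 32.319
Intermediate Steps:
Mul(33095, Pow(Pow(Add(33, -1), 2), -1)) = Mul(33095, Pow(Pow(32, 2), -1)) = Mul(33095, Pow(1024, -1)) = Mul(33095, Rational(1, 1024)) = Rational(33095, 1024)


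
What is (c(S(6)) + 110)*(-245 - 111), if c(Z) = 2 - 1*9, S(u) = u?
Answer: -36668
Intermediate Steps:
c(Z) = -7 (c(Z) = 2 - 9 = -7)
(c(S(6)) + 110)*(-245 - 111) = (-7 + 110)*(-245 - 111) = 103*(-356) = -36668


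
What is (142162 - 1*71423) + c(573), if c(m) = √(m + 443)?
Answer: 70739 + 2*√254 ≈ 70771.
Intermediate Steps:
c(m) = √(443 + m)
(142162 - 1*71423) + c(573) = (142162 - 1*71423) + √(443 + 573) = (142162 - 71423) + √1016 = 70739 + 2*√254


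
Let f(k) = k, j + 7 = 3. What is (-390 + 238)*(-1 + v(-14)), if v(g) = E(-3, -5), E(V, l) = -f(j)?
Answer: -456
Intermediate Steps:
j = -4 (j = -7 + 3 = -4)
E(V, l) = 4 (E(V, l) = -1*(-4) = 4)
v(g) = 4
(-390 + 238)*(-1 + v(-14)) = (-390 + 238)*(-1 + 4) = -152*3 = -456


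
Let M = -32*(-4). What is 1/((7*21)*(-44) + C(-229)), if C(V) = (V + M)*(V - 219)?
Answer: 1/38780 ≈ 2.5786e-5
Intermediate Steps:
M = 128
C(V) = (-219 + V)*(128 + V) (C(V) = (V + 128)*(V - 219) = (128 + V)*(-219 + V) = (-219 + V)*(128 + V))
1/((7*21)*(-44) + C(-229)) = 1/((7*21)*(-44) + (-28032 + (-229)² - 91*(-229))) = 1/(147*(-44) + (-28032 + 52441 + 20839)) = 1/(-6468 + 45248) = 1/38780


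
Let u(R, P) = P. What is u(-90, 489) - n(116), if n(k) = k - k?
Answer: 489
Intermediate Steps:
n(k) = 0
u(-90, 489) - n(116) = 489 - 1*0 = 489 + 0 = 489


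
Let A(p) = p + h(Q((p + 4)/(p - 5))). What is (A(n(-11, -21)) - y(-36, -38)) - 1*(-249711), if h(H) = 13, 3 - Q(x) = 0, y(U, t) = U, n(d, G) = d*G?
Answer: 249991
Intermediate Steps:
n(d, G) = G*d
Q(x) = 3 (Q(x) = 3 - 1*0 = 3 + 0 = 3)
A(p) = 13 + p (A(p) = p + 13 = 13 + p)
(A(n(-11, -21)) - y(-36, -38)) - 1*(-249711) = ((13 - 21*(-11)) - 1*(-36)) - 1*(-249711) = ((13 + 231) + 36) + 249711 = (244 + 36) + 249711 = 280 + 249711 = 249991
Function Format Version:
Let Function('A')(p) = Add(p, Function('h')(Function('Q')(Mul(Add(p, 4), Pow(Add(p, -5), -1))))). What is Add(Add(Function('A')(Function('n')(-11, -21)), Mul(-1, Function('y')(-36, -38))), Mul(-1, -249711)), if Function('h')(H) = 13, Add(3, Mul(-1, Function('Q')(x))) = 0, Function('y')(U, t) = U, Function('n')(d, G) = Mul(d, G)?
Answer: 249991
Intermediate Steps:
Function('n')(d, G) = Mul(G, d)
Function('Q')(x) = 3 (Function('Q')(x) = Add(3, Mul(-1, 0)) = Add(3, 0) = 3)
Function('A')(p) = Add(13, p) (Function('A')(p) = Add(p, 13) = Add(13, p))
Add(Add(Function('A')(Function('n')(-11, -21)), Mul(-1, Function('y')(-36, -38))), Mul(-1, -249711)) = Add(Add(Add(13, Mul(-21, -11)), Mul(-1, -36)), Mul(-1, -249711)) = Add(Add(Add(13, 231), 36), 249711) = Add(Add(244, 36), 249711) = Add(280, 249711) = 249991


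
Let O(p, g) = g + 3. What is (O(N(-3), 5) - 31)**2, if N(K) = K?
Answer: 529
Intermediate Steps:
O(p, g) = 3 + g
(O(N(-3), 5) - 31)**2 = ((3 + 5) - 31)**2 = (8 - 31)**2 = (-23)**2 = 529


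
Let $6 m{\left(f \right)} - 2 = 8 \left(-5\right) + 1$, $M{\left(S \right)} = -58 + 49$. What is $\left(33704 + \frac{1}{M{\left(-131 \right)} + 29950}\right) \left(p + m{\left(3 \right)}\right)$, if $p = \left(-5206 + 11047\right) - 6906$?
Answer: $- \frac{2161895975185}{59882} \approx -3.6103 \cdot 10^{7}$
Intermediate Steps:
$M{\left(S \right)} = -9$
$p = -1065$ ($p = 5841 - 6906 = -1065$)
$m{\left(f \right)} = - \frac{37}{6}$ ($m{\left(f \right)} = \frac{1}{3} + \frac{8 \left(-5\right) + 1}{6} = \frac{1}{3} + \frac{-40 + 1}{6} = \frac{1}{3} + \frac{1}{6} \left(-39\right) = \frac{1}{3} - \frac{13}{2} = - \frac{37}{6}$)
$\left(33704 + \frac{1}{M{\left(-131 \right)} + 29950}\right) \left(p + m{\left(3 \right)}\right) = \left(33704 + \frac{1}{-9 + 29950}\right) \left(-1065 - \frac{37}{6}\right) = \left(33704 + \frac{1}{29941}\right) \left(- \frac{6427}{6}\right) = \frac{1009131465}{29941} \left(- \frac{6427}{6}\right) = - \frac{2161895975185}{59882}$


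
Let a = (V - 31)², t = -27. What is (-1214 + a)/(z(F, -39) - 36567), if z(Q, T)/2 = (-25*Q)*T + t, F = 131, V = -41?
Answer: 3970/218829 ≈ 0.018142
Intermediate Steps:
z(Q, T) = -54 - 50*Q*T (z(Q, T) = 2*((-25*Q)*T - 27) = 2*(-25*Q*T - 27) = 2*(-27 - 25*Q*T) = -54 - 50*Q*T)
a = 5184 (a = (-41 - 31)² = (-72)² = 5184)
(-1214 + a)/(z(F, -39) - 36567) = (-1214 + 5184)/((-54 - 50*131*(-39)) - 36567) = 3970/((-54 + 255450) - 36567) = 3970/(255396 - 36567) = 3970/218829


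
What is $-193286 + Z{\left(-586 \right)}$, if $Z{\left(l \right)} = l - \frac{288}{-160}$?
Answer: $- \frac{969351}{5} \approx -1.9387 \cdot 10^{5}$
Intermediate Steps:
$Z{\left(l \right)} = \frac{9}{5} + l$ ($Z{\left(l \right)} = l - 288 \left(- \frac{1}{160}\right) = l - - \frac{9}{5} = l + \frac{9}{5} = \frac{9}{5} + l$)
$-193286 + Z{\left(-586 \right)} = -193286 + \left(\frac{9}{5} - 586\right) = -193286 - \frac{2921}{5} = - \frac{969351}{5}$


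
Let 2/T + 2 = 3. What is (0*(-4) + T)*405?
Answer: 810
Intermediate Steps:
T = 2 (T = 2/(-2 + 3) = 2/1 = 2*1 = 2)
(0*(-4) + T)*405 = (0*(-4) + 2)*405 = (0 + 2)*405 = 2*405 = 810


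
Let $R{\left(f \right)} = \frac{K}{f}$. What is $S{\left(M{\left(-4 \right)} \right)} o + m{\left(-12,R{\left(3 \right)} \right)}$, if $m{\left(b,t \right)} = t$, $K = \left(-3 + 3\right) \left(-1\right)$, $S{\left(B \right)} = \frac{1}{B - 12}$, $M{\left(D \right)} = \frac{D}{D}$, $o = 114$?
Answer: $- \frac{114}{11} \approx -10.364$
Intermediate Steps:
$M{\left(D \right)} = 1$
$S{\left(B \right)} = \frac{1}{-12 + B}$
$K = 0$ ($K = 0 \left(-1\right) = 0$)
$R{\left(f \right)} = 0$ ($R{\left(f \right)} = \frac{0}{f} = 0$)
$S{\left(M{\left(-4 \right)} \right)} o + m{\left(-12,R{\left(3 \right)} \right)} = \frac{1}{-12 + 1} \cdot 114 + 0 = \frac{1}{-11} \cdot 114 + 0 = \left(- \frac{1}{11}\right) 114 + 0 = - \frac{114}{11} + 0 = - \frac{114}{11}$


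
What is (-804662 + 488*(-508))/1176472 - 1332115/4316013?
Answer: -3055042268819/2538834223068 ≈ -1.2033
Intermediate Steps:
(-804662 + 488*(-508))/1176472 - 1332115/4316013 = (-804662 - 247904)*(1/1176472) - 1332115*1/4316013 = -1052566*1/1176472 - 1332115/4316013 = -526283/588236 - 1332115/4316013 = -3055042268819/2538834223068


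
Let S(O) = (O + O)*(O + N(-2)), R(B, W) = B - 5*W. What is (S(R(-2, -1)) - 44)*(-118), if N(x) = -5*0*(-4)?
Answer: 3068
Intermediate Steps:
N(x) = 0 (N(x) = 0*(-4) = 0)
S(O) = 2*O² (S(O) = (O + O)*(O + 0) = (2*O)*O = 2*O²)
(S(R(-2, -1)) - 44)*(-118) = (2*(-2 - 5*(-1))² - 44)*(-118) = (2*(-2 + 5)² - 44)*(-118) = (2*3² - 44)*(-118) = (2*9 - 44)*(-118) = (18 - 44)*(-118) = -26*(-118) = 3068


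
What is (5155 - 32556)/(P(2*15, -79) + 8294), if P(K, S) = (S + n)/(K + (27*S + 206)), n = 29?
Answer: -51979697/15733768 ≈ -3.3037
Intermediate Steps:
P(K, S) = (29 + S)/(206 + K + 27*S) (P(K, S) = (S + 29)/(K + (27*S + 206)) = (29 + S)/(K + (206 + 27*S)) = (29 + S)/(206 + K + 27*S))
(5155 - 32556)/(P(2*15, -79) + 8294) = (5155 - 32556)/((29 - 79)/(206 + 2*15 + 27*(-79)) + 8294) = -27401/(-50/(206 + 30 - 2133) + 8294) = -27401/(-50/(-1897) + 8294) = -27401/(-1/1897*(-50) + 8294) = -27401/(50/1897 + 8294) = -27401/15733768/1897 = -27401*1897/15733768 = -51979697/15733768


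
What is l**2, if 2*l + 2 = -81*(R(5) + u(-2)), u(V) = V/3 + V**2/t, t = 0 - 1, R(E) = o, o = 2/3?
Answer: 25921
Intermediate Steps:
o = 2/3 (o = 2*(1/3) = 2/3 ≈ 0.66667)
R(E) = 2/3
t = -1
u(V) = -V**2 + V/3 (u(V) = V/3 + V**2/(-1) = V*(1/3) + V**2*(-1) = V/3 - V**2 = -V**2 + V/3)
l = 161 (l = -1 + (-81*(2/3 - 2*(1/3 - 1*(-2))))/2 = -1 + (-81*(2/3 - 2*(1/3 + 2)))/2 = -1 + (-81*(2/3 - 2*7/3))/2 = -1 + (-81*(2/3 - 14/3))/2 = -1 + (-81*(-4))/2 = -1 + (1/2)*324 = -1 + 162 = 161)
l**2 = 161**2 = 25921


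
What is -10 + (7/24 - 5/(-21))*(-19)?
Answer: -3371/168 ≈ -20.065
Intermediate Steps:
-10 + (7/24 - 5/(-21))*(-19) = -10 + (7*(1/24) - 5*(-1/21))*(-19) = -10 + (7/24 + 5/21)*(-19) = -10 + (89/168)*(-19) = -10 - 1691/168 = -3371/168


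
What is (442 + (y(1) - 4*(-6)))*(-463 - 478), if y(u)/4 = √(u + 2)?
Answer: -438506 - 3764*√3 ≈ -4.4503e+5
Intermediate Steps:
y(u) = 4*√(2 + u) (y(u) = 4*√(u + 2) = 4*√(2 + u))
(442 + (y(1) - 4*(-6)))*(-463 - 478) = (442 + (4*√(2 + 1) - 4*(-6)))*(-463 - 478) = (442 + (4*√3 + 24))*(-941) = (442 + (24 + 4*√3))*(-941) = (466 + 4*√3)*(-941) = -438506 - 3764*√3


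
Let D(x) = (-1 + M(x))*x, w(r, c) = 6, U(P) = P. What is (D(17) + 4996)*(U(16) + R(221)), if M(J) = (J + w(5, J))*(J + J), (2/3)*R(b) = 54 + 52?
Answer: 3197775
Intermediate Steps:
R(b) = 159 (R(b) = 3*(54 + 52)/2 = (3/2)*106 = 159)
M(J) = 2*J*(6 + J) (M(J) = (J + 6)*(J + J) = (6 + J)*(2*J) = 2*J*(6 + J))
D(x) = x*(-1 + 2*x*(6 + x)) (D(x) = (-1 + 2*x*(6 + x))*x = x*(-1 + 2*x*(6 + x)))
(D(17) + 4996)*(U(16) + R(221)) = (17*(-1 + 2*17*(6 + 17)) + 4996)*(16 + 159) = (17*(-1 + 2*17*23) + 4996)*175 = (17*(-1 + 782) + 4996)*175 = (17*781 + 4996)*175 = (13277 + 4996)*175 = 18273*175 = 3197775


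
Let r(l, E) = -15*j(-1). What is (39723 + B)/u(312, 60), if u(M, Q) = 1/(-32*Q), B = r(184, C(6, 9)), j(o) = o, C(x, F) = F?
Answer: -76296960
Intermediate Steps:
r(l, E) = 15 (r(l, E) = -15*(-1) = 15)
B = 15
u(M, Q) = -1/(32*Q)
(39723 + B)/u(312, 60) = (39723 + 15)/((-1/32/60)) = 39738/((-1/32*1/60)) = 39738/(-1/1920) = 39738*(-1920) = -76296960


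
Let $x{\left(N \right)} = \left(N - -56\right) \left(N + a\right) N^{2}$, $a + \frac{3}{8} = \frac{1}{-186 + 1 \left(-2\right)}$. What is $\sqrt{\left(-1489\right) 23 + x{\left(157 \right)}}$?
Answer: $\frac{\sqrt{29061823003174}}{188} \approx 28675.0$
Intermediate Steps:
$a = - \frac{143}{376}$ ($a = - \frac{3}{8} + \frac{1}{-186 + 1 \left(-2\right)} = - \frac{3}{8} + \frac{1}{-186 - 2} = - \frac{3}{8} + \frac{1}{-188} = - \frac{3}{8} - \frac{1}{188} = - \frac{143}{376} \approx -0.38032$)
$x{\left(N \right)} = N^{2} \left(56 + N\right) \left(- \frac{143}{376} + N\right)$ ($x{\left(N \right)} = \left(N - -56\right) \left(N - \frac{143}{376}\right) N^{2} = \left(N + \left(-12 + 68\right)\right) \left(- \frac{143}{376} + N\right) N^{2} = \left(N + 56\right) \left(- \frac{143}{376} + N\right) N^{2} = \left(56 + N\right) \left(- \frac{143}{376} + N\right) N^{2} = N^{2} \left(56 + N\right) \left(- \frac{143}{376} + N\right)$)
$\sqrt{\left(-1489\right) 23 + x{\left(157 \right)}} = \sqrt{\left(-1489\right) 23 + \frac{157^{2} \left(-8008 + 376 \cdot 157^{2} + 20913 \cdot 157\right)}{376}} = \sqrt{-34247 + \frac{1}{376} \cdot 24649 \left(-8008 + 376 \cdot 24649 + 3283341\right)} = \sqrt{-34247 + \frac{1}{376} \cdot 24649 \left(-8008 + 9268024 + 3283341\right)} = \sqrt{-34247 + \frac{1}{376} \cdot 24649 \cdot 12543357} = \sqrt{-34247 + \frac{309181206693}{376}} = \sqrt{\frac{309168329821}{376}} = \frac{\sqrt{29061823003174}}{188}$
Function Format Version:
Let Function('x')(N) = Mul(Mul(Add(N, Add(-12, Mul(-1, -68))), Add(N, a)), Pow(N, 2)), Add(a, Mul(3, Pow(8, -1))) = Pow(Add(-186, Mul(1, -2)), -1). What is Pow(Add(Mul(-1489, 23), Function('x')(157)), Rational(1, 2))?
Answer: Mul(Rational(1, 188), Pow(29061823003174, Rational(1, 2))) ≈ 28675.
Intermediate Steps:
a = Rational(-143, 376) (a = Add(Rational(-3, 8), Pow(Add(-186, Mul(1, -2)), -1)) = Add(Rational(-3, 8), Pow(Add(-186, -2), -1)) = Add(Rational(-3, 8), Pow(-188, -1)) = Add(Rational(-3, 8), Rational(-1, 188)) = Rational(-143, 376) ≈ -0.38032)
Function('x')(N) = Mul(Pow(N, 2), Add(56, N), Add(Rational(-143, 376), N)) (Function('x')(N) = Mul(Mul(Add(N, Add(-12, Mul(-1, -68))), Add(N, Rational(-143, 376))), Pow(N, 2)) = Mul(Mul(Add(N, Add(-12, 68)), Add(Rational(-143, 376), N)), Pow(N, 2)) = Mul(Mul(Add(N, 56), Add(Rational(-143, 376), N)), Pow(N, 2)) = Mul(Mul(Add(56, N), Add(Rational(-143, 376), N)), Pow(N, 2)) = Mul(Pow(N, 2), Add(56, N), Add(Rational(-143, 376), N)))
Pow(Add(Mul(-1489, 23), Function('x')(157)), Rational(1, 2)) = Pow(Add(Mul(-1489, 23), Mul(Rational(1, 376), Pow(157, 2), Add(-8008, Mul(376, Pow(157, 2)), Mul(20913, 157)))), Rational(1, 2)) = Pow(Add(-34247, Mul(Rational(1, 376), 24649, Add(-8008, Mul(376, 24649), 3283341))), Rational(1, 2)) = Pow(Add(-34247, Mul(Rational(1, 376), 24649, Add(-8008, 9268024, 3283341))), Rational(1, 2)) = Pow(Add(-34247, Mul(Rational(1, 376), 24649, 12543357)), Rational(1, 2)) = Pow(Add(-34247, Rational(309181206693, 376)), Rational(1, 2)) = Pow(Rational(309168329821, 376), Rational(1, 2)) = Mul(Rational(1, 188), Pow(29061823003174, Rational(1, 2)))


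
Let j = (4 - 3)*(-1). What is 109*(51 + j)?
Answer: 5450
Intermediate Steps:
j = -1 (j = 1*(-1) = -1)
109*(51 + j) = 109*(51 - 1) = 109*50 = 5450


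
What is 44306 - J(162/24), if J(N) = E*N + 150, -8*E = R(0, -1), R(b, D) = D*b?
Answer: 44156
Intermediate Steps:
E = 0 (E = -(-1)*0/8 = -⅛*0 = 0)
J(N) = 150 (J(N) = 0*N + 150 = 0 + 150 = 150)
44306 - J(162/24) = 44306 - 1*150 = 44306 - 150 = 44156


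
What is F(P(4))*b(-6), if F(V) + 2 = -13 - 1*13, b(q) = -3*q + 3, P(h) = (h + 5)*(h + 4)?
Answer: -588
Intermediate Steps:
P(h) = (4 + h)*(5 + h) (P(h) = (5 + h)*(4 + h) = (4 + h)*(5 + h))
b(q) = 3 - 3*q
F(V) = -28 (F(V) = -2 + (-13 - 1*13) = -2 + (-13 - 13) = -2 - 26 = -28)
F(P(4))*b(-6) = -28*(3 - 3*(-6)) = -28*(3 + 18) = -28*21 = -588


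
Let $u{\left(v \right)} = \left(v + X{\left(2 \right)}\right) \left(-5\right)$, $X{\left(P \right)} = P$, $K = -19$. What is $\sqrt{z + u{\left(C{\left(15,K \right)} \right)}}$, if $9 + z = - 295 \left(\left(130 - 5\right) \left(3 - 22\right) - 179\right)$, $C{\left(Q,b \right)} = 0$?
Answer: $\sqrt{753411} \approx 867.99$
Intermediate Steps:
$u{\left(v \right)} = -10 - 5 v$ ($u{\left(v \right)} = \left(v + 2\right) \left(-5\right) = \left(2 + v\right) \left(-5\right) = -10 - 5 v$)
$z = 753421$ ($z = -9 - 295 \left(\left(130 - 5\right) \left(3 - 22\right) - 179\right) = -9 - 295 \left(125 \left(-19\right) - 179\right) = -9 - 295 \left(-2375 - 179\right) = -9 - -753430 = -9 + 753430 = 753421$)
$\sqrt{z + u{\left(C{\left(15,K \right)} \right)}} = \sqrt{753421 - 10} = \sqrt{753411}$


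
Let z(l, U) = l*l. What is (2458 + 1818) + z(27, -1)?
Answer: 5005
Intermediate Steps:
z(l, U) = l**2
(2458 + 1818) + z(27, -1) = (2458 + 1818) + 27**2 = 4276 + 729 = 5005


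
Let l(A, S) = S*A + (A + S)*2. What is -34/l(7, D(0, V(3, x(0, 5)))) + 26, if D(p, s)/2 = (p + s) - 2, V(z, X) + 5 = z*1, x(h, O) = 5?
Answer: 771/29 ≈ 26.586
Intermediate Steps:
V(z, X) = -5 + z (V(z, X) = -5 + z*1 = -5 + z)
D(p, s) = -4 + 2*p + 2*s (D(p, s) = 2*((p + s) - 2) = 2*(-2 + p + s) = -4 + 2*p + 2*s)
l(A, S) = 2*A + 2*S + A*S (l(A, S) = A*S + (2*A + 2*S) = 2*A + 2*S + A*S)
-34/l(7, D(0, V(3, x(0, 5)))) + 26 = -34/(2*7 + 2*(-4 + 2*0 + 2*(-5 + 3)) + 7*(-4 + 2*0 + 2*(-5 + 3))) + 26 = -34/(14 + 2*(-4 + 0 + 2*(-2)) + 7*(-4 + 0 + 2*(-2))) + 26 = -34/(14 + 2*(-4 + 0 - 4) + 7*(-4 + 0 - 4)) + 26 = -34/(14 + 2*(-8) + 7*(-8)) + 26 = -34/(14 - 16 - 56) + 26 = -34/(-58) + 26 = -34*(-1/58) + 26 = 17/29 + 26 = 771/29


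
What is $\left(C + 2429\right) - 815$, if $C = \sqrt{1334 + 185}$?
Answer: $1614 + 7 \sqrt{31} \approx 1653.0$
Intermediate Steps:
$C = 7 \sqrt{31}$ ($C = \sqrt{1519} = 7 \sqrt{31} \approx 38.974$)
$\left(C + 2429\right) - 815 = \left(7 \sqrt{31} + 2429\right) - 815 = \left(2429 + 7 \sqrt{31}\right) - 815 = 1614 + 7 \sqrt{31}$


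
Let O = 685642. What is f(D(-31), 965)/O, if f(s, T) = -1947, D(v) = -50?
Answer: -1947/685642 ≈ -0.0028397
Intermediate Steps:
f(D(-31), 965)/O = -1947/685642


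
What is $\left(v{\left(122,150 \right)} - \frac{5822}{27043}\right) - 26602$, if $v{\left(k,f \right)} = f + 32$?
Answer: $- \frac{714481882}{27043} \approx -26420.0$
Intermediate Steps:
$v{\left(k,f \right)} = 32 + f$
$\left(v{\left(122,150 \right)} - \frac{5822}{27043}\right) - 26602 = \left(\left(32 + 150\right) - \frac{5822}{27043}\right) - 26602 = \left(182 - \frac{5822}{27043}\right) - 26602 = \frac{4916004}{27043} - 26602 = - \frac{714481882}{27043}$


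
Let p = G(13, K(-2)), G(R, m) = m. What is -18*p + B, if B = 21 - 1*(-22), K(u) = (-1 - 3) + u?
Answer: 151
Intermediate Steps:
K(u) = -4 + u
p = -6 (p = -4 - 2 = -6)
B = 43 (B = 21 + 22 = 43)
-18*p + B = -18*(-6) + 43 = 108 + 43 = 151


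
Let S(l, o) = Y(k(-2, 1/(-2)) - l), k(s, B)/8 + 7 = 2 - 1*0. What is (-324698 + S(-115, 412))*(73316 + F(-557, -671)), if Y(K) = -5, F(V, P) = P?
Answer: -23588049435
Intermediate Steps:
k(s, B) = -40 (k(s, B) = -56 + 8*(2 - 1*0) = -56 + 8*(2 + 0) = -56 + 8*2 = -56 + 16 = -40)
S(l, o) = -5
(-324698 + S(-115, 412))*(73316 + F(-557, -671)) = (-324698 - 5)*(73316 - 671) = -324703*72645 = -23588049435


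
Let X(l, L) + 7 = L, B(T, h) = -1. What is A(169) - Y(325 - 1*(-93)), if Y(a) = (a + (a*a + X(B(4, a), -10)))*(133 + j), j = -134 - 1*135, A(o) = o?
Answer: 23817169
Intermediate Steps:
X(l, L) = -7 + L
j = -269 (j = -134 - 135 = -269)
Y(a) = 2312 - 136*a - 136*a**2 (Y(a) = (a + (a*a + (-7 - 10)))*(133 - 269) = (a + (a**2 - 17))*(-136) = (a + (-17 + a**2))*(-136) = (-17 + a + a**2)*(-136) = 2312 - 136*a - 136*a**2)
A(169) - Y(325 - 1*(-93)) = 169 - (2312 - 136*(325 - 1*(-93)) - 136*(325 - 1*(-93))**2) = 169 - (2312 - 136*(325 + 93) - 136*(325 + 93)**2) = 169 - (2312 - 136*418 - 136*418**2) = 169 - (2312 - 56848 - 136*174724) = 169 - (2312 - 56848 - 23762464) = 169 - 1*(-23817000) = 169 + 23817000 = 23817169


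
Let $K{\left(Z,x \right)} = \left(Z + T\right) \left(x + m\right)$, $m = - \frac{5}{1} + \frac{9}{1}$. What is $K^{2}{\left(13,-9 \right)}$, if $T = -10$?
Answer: $225$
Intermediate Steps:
$m = 4$ ($m = \left(-5\right) 1 + 9 \cdot 1 = -5 + 9 = 4$)
$K{\left(Z,x \right)} = \left(-10 + Z\right) \left(4 + x\right)$ ($K{\left(Z,x \right)} = \left(Z - 10\right) \left(x + 4\right) = \left(-10 + Z\right) \left(4 + x\right)$)
$K^{2}{\left(13,-9 \right)} = \left(-40 - -90 + 4 \cdot 13 + 13 \left(-9\right)\right)^{2} = \left(-40 + 90 + 52 - 117\right)^{2} = \left(-15\right)^{2} = 225$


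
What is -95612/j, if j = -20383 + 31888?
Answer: -95612/11505 ≈ -8.3105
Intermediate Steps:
j = 11505
-95612/j = -95612/11505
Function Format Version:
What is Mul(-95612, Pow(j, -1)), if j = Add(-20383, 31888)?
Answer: Rational(-95612, 11505) ≈ -8.3105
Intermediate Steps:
j = 11505
Mul(-95612, Pow(j, -1)) = Mul(-95612, Pow(11505, -1)) = Mul(-95612, Rational(1, 11505)) = Rational(-95612, 11505)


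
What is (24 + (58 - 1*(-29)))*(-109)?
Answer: -12099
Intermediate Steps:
(24 + (58 - 1*(-29)))*(-109) = (24 + (58 + 29))*(-109) = (24 + 87)*(-109) = 111*(-109) = -12099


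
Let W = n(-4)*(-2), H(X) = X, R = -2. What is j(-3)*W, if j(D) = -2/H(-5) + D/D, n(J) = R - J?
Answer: -28/5 ≈ -5.6000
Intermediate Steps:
n(J) = -2 - J
j(D) = 7/5 (j(D) = -2/(-5) + D/D = -2*(-⅕) + 1 = ⅖ + 1 = 7/5)
W = -4 (W = (-2 - 1*(-4))*(-2) = (-2 + 4)*(-2) = 2*(-2) = -4)
j(-3)*W = (7/5)*(-4) = -28/5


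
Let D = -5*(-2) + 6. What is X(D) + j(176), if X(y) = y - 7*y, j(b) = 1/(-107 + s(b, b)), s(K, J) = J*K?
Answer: -2963423/30869 ≈ -96.000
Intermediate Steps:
j(b) = 1/(-107 + b²) (j(b) = 1/(-107 + b*b) = 1/(-107 + b²))
D = 16 (D = 10 + 6 = 16)
X(y) = -6*y
X(D) + j(176) = -6*16 + 1/(-107 + 176²) = -96 + 1/(-107 + 30976) = -96 + 1/30869 = -2963423/30869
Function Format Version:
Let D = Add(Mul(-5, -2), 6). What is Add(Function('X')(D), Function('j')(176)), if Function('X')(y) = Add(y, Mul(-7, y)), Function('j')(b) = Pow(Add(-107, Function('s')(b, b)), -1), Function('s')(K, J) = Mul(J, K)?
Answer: Rational(-2963423, 30869) ≈ -96.000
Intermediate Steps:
Function('j')(b) = Pow(Add(-107, Pow(b, 2)), -1) (Function('j')(b) = Pow(Add(-107, Mul(b, b)), -1) = Pow(Add(-107, Pow(b, 2)), -1))
D = 16 (D = Add(10, 6) = 16)
Function('X')(y) = Mul(-6, y)
Add(Function('X')(D), Function('j')(176)) = Add(Mul(-6, 16), Pow(Add(-107, Pow(176, 2)), -1)) = Add(-96, Pow(Add(-107, 30976), -1)) = Add(-96, Pow(30869, -1)) = Add(-96, Rational(1, 30869)) = Rational(-2963423, 30869)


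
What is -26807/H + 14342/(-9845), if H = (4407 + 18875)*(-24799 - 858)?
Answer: -8566876346793/5880874067530 ≈ -1.4567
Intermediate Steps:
H = -597346274 (H = 23282*(-25657) = -597346274)
-26807/H + 14342/(-9845) = -26807/(-597346274) + 14342/(-9845) = -26807*(-1/597346274) + 14342*(-1/9845) = 26807/597346274 - 14342/9845 = -8566876346793/5880874067530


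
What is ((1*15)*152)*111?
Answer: 253080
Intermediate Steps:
((1*15)*152)*111 = (15*152)*111 = 2280*111 = 253080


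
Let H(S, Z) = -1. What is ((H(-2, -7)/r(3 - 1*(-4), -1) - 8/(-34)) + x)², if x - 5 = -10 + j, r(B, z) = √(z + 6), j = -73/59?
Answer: 182208009/5030045 + 2408*√5/1003 ≈ 41.592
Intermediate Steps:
j = -73/59 (j = -73*1/59 = -73/59 ≈ -1.2373)
r(B, z) = √(6 + z)
x = -368/59 (x = 5 + (-10 - 73/59) = 5 - 663/59 = -368/59 ≈ -6.2373)
((H(-2, -7)/r(3 - 1*(-4), -1) - 8/(-34)) + x)² = ((-1/(√(6 - 1)) - 8/(-34)) - 368/59)² = ((-1/(√5) - 8*(-1/34)) - 368/59)² = ((-√5/5 + 4/17) - 368/59)² = ((4/17 - √5/5) - 368/59)² = (-6020/1003 - √5/5)²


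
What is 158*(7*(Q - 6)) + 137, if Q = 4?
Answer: -2075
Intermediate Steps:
158*(7*(Q - 6)) + 137 = 158*(7*(4 - 6)) + 137 = 158*(7*(-2)) + 137 = 158*(-14) + 137 = -2212 + 137 = -2075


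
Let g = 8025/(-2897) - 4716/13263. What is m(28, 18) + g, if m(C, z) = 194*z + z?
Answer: 44914773261/12807637 ≈ 3506.9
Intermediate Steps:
m(C, z) = 195*z
g = -40032609/12807637 (g = 8025*(-1/2897) - 4716*1/13263 = -8025/2897 - 1572/4421 = -40032609/12807637 ≈ -3.1257)
m(28, 18) + g = 195*18 - 40032609/12807637 = 3510 - 40032609/12807637 = 44914773261/12807637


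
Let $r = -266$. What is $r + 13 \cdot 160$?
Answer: $1814$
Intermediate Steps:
$r + 13 \cdot 160 = -266 + 13 \cdot 160 = -266 + 2080 = 1814$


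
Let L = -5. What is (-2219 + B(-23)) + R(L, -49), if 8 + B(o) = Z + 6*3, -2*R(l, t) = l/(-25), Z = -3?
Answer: -22121/10 ≈ -2212.1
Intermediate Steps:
R(l, t) = l/50 (R(l, t) = -l/(2*(-25)) = -l*(-1)/(2*25) = -(-1)*l/50 = l/50)
B(o) = 7 (B(o) = -8 + (-3 + 6*3) = -8 + (-3 + 18) = -8 + 15 = 7)
(-2219 + B(-23)) + R(L, -49) = (-2219 + 7) + (1/50)*(-5) = -2212 - 1/10 = -22121/10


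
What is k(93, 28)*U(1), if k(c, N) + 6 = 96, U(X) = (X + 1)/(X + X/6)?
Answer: 1080/7 ≈ 154.29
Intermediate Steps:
U(X) = 6*(1 + X)/(7*X) (U(X) = (1 + X)/(X + X*(1/6)) = (1 + X)/(X + X/6) = (1 + X)/((7*X/6)) = (1 + X)*(6/(7*X)) = 6*(1 + X)/(7*X))
k(c, N) = 90 (k(c, N) = -6 + 96 = 90)
k(93, 28)*U(1) = 90*((6/7)*(1 + 1)/1) = 90*((6/7)*1*2) = 90*(12/7) = 1080/7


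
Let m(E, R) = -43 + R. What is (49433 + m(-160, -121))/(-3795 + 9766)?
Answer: 49269/5971 ≈ 8.2514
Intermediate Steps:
(49433 + m(-160, -121))/(-3795 + 9766) = (49433 + (-43 - 121))/(-3795 + 9766) = (49433 - 164)/5971 = 49269*(1/5971) = 49269/5971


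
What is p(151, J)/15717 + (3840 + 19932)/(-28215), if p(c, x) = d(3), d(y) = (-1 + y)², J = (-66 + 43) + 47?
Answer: -41501296/49272795 ≈ -0.84228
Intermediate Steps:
J = 24 (J = -23 + 47 = 24)
p(c, x) = 4 (p(c, x) = (-1 + 3)² = 2² = 4)
p(151, J)/15717 + (3840 + 19932)/(-28215) = 4/15717 + (3840 + 19932)/(-28215) = 4*(1/15717) + 23772*(-1/28215) = 4/15717 - 7924/9405 = -41501296/49272795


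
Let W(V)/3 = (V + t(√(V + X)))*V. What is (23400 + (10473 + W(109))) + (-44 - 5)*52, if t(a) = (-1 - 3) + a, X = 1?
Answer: 65660 + 327*√110 ≈ 69090.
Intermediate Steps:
t(a) = -4 + a
W(V) = 3*V*(-4 + V + √(1 + V)) (W(V) = 3*((V + (-4 + √(V + 1)))*V) = 3*((V + (-4 + √(1 + V)))*V) = 3*((-4 + V + √(1 + V))*V) = 3*(V*(-4 + V + √(1 + V))) = 3*V*(-4 + V + √(1 + V)))
(23400 + (10473 + W(109))) + (-44 - 5)*52 = (23400 + (10473 + 3*109*(-4 + 109 + √(1 + 109)))) + (-44 - 5)*52 = (23400 + (10473 + 3*109*(-4 + 109 + √110))) - 49*52 = (23400 + (10473 + 3*109*(105 + √110))) - 2548 = (23400 + (10473 + (34335 + 327*√110))) - 2548 = (23400 + (44808 + 327*√110)) - 2548 = (68208 + 327*√110) - 2548 = 65660 + 327*√110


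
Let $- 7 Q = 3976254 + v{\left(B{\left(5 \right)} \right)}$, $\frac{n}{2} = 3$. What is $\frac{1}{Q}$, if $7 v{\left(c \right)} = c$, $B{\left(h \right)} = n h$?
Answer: $- \frac{49}{27833808} \approx -1.7604 \cdot 10^{-6}$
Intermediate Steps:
$n = 6$ ($n = 2 \cdot 3 = 6$)
$B{\left(h \right)} = 6 h$
$v{\left(c \right)} = \frac{c}{7}$
$Q = - \frac{27833808}{49}$ ($Q = - \frac{3976254 + \frac{6 \cdot 5}{7}}{7} = - \frac{3976254 + \frac{1}{7} \cdot 30}{7} = - \frac{3976254 + \frac{30}{7}}{7} = \left(- \frac{1}{7}\right) \frac{27833808}{7} = - \frac{27833808}{49} \approx -5.6804 \cdot 10^{5}$)
$\frac{1}{Q} = \frac{1}{- \frac{27833808}{49}} = - \frac{49}{27833808}$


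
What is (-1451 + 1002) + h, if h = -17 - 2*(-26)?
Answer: -414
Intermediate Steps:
h = 35 (h = -17 + 52 = 35)
(-1451 + 1002) + h = (-1451 + 1002) + 35 = -449 + 35 = -414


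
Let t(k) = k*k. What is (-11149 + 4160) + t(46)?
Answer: -4873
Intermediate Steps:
t(k) = k²
(-11149 + 4160) + t(46) = (-11149 + 4160) + 46² = -6989 + 2116 = -4873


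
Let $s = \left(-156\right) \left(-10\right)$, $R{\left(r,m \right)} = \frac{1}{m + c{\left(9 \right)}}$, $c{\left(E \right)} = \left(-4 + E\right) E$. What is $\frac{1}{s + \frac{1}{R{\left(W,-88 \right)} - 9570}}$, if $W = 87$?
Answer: $\frac{411511}{641957117} \approx 0.00064103$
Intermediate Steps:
$c{\left(E \right)} = E \left(-4 + E\right)$
$R{\left(r,m \right)} = \frac{1}{45 + m}$ ($R{\left(r,m \right)} = \frac{1}{m + 9 \left(-4 + 9\right)} = \frac{1}{m + 9 \cdot 5} = \frac{1}{m + 45} = \frac{1}{45 + m}$)
$s = 1560$
$\frac{1}{s + \frac{1}{R{\left(W,-88 \right)} - 9570}} = \frac{1}{1560 + \frac{1}{\frac{1}{45 - 88} - 9570}} = \frac{1}{1560 + \frac{1}{\frac{1}{-43} - 9570}} = \frac{1}{1560 + \frac{1}{- \frac{1}{43} - 9570}} = \frac{1}{1560 + \frac{1}{- \frac{411511}{43}}} = \frac{1}{1560 - \frac{43}{411511}} = \frac{1}{\frac{641957117}{411511}} = \frac{411511}{641957117}$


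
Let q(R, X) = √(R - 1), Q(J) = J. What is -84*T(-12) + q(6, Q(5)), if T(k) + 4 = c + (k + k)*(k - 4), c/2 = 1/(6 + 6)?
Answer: -31934 + √5 ≈ -31932.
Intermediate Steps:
q(R, X) = √(-1 + R)
c = ⅙ (c = 2/(6 + 6) = 2/12 = 2*(1/12) = ⅙ ≈ 0.16667)
T(k) = -23/6 + 2*k*(-4 + k) (T(k) = -4 + (⅙ + (k + k)*(k - 4)) = -4 + (⅙ + (2*k)*(-4 + k)) = -4 + (⅙ + 2*k*(-4 + k)) = -23/6 + 2*k*(-4 + k))
-84*T(-12) + q(6, Q(5)) = -84*(-23/6 - 8*(-12) + 2*(-12)²) + √(-1 + 6) = -84*(-23/6 + 96 + 2*144) + √5 = -84*(-23/6 + 96 + 288) + √5 = -84*2281/6 + √5 = -31934 + √5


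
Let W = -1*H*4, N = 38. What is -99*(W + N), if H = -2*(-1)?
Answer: -2970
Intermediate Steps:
H = 2
W = -8 (W = -1*2*4 = -2*4 = -1*8 = -8)
-99*(W + N) = -99*(-8 + 38) = -99*30 = -2970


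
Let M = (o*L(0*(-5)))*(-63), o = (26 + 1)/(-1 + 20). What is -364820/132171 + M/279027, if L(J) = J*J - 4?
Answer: -30685693352/11122321821 ≈ -2.7589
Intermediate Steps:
L(J) = -4 + J² (L(J) = J² - 4 = -4 + J²)
o = 27/19 ≈ 1.4211
M = 6804/19 (M = (27*(-4 + (0*(-5))²)/19)*(-63) = (27*(-4 + 0²)/19)*(-63) = (27*(-4 + 0)/19)*(-63) = ((27/19)*(-4))*(-63) = -108/19*(-63) = 6804/19 ≈ 358.11)
-364820/132171 + M/279027 = -364820/132171 + (6804/19)/279027 = -364820*1/132171 + (6804/19)*(1/279027) = -364820/132171 + 108/84151 = -30685693352/11122321821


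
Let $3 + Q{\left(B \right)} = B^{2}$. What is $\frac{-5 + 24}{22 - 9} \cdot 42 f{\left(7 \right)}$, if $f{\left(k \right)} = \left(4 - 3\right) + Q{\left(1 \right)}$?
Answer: $- \frac{798}{13} \approx -61.385$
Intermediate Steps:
$Q{\left(B \right)} = -3 + B^{2}$
$f{\left(k \right)} = -1$ ($f{\left(k \right)} = \left(4 - 3\right) - \left(3 - 1^{2}\right) = 1 + \left(-3 + 1\right) = 1 - 2 = -1$)
$\frac{-5 + 24}{22 - 9} \cdot 42 f{\left(7 \right)} = \frac{-5 + 24}{22 - 9} \cdot 42 \left(-1\right) = \frac{19}{13} \cdot 42 \left(-1\right) = \frac{798}{13} \left(-1\right) = - \frac{798}{13}$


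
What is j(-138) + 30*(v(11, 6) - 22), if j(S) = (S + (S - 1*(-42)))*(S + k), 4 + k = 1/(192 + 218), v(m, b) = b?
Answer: 6713223/205 ≈ 32747.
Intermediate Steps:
k = -1639/410 (k = -4 + 1/(192 + 218) = -4 + 1/410 = -1639/410 ≈ -3.9976)
j(S) = (42 + 2*S)*(-1639/410 + S) (j(S) = (S + (S - 1*(-42)))*(S - 1639/410) = (S + (S + 42))*(-1639/410 + S) = (S + (42 + S))*(-1639/410 + S) = (42 + 2*S)*(-1639/410 + S))
j(-138) + 30*(v(11, 6) - 22) = (-34419/205 + 2*(-138)**2 + (6971/205)*(-138)) + 30*(6 - 22) = (-34419/205 + 2*19044 - 961998/205) + 30*(-16) = (-34419/205 + 38088 - 961998/205) - 480 = 6811623/205 - 480 = 6713223/205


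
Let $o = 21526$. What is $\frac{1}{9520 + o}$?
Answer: $\frac{1}{31046} \approx 3.221 \cdot 10^{-5}$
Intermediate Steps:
$\frac{1}{9520 + o} = \frac{1}{9520 + 21526} = \frac{1}{31046}$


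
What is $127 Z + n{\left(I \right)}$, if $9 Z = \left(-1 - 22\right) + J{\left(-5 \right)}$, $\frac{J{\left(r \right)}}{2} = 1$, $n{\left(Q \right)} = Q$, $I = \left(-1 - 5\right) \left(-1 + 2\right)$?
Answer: $- \frac{907}{3} \approx -302.33$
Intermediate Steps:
$I = -6$ ($I = \left(-6\right) 1 = -6$)
$J{\left(r \right)} = 2$ ($J{\left(r \right)} = 2 \cdot 1 = 2$)
$Z = - \frac{7}{3}$ ($Z = \frac{\left(-1 - 22\right) + 2}{9} = \frac{-23 + 2}{9} = \frac{1}{9} \left(-21\right) = - \frac{7}{3} \approx -2.3333$)
$127 Z + n{\left(I \right)} = 127 \left(- \frac{7}{3}\right) - 6 = - \frac{889}{3} - 6 = - \frac{907}{3}$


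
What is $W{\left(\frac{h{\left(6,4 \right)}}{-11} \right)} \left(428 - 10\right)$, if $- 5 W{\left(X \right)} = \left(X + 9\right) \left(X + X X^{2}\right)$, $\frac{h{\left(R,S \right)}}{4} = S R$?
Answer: $\frac{102184128}{6655} \approx 15354.0$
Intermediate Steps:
$h{\left(R,S \right)} = 4 R S$ ($h{\left(R,S \right)} = 4 S R = 4 R S$)
$W{\left(X \right)} = - \frac{\left(9 + X\right) \left(X + X^{3}\right)}{5}$ ($W{\left(X \right)} = - \frac{\left(X + 9\right) \left(X + X X^{2}\right)}{5} = - \frac{\left(9 + X\right) \left(X + X^{3}\right)}{5}$)
$W{\left(\frac{h{\left(6,4 \right)}}{-11} \right)} \left(428 - 10\right) = - \frac{\frac{4 \cdot 6 \cdot 4}{-11} \left(9 + \frac{4 \cdot 6 \cdot 4}{-11} + \left(\frac{4 \cdot 6 \cdot 4}{-11}\right)^{3} + 9 \left(\frac{4 \cdot 6 \cdot 4}{-11}\right)^{2}\right)}{5} \left(428 - 10\right) = - \frac{96 \left(- \frac{1}{11}\right) \left(9 + 96 \left(- \frac{1}{11}\right) + \left(96 \left(- \frac{1}{11}\right)\right)^{3} + 9 \left(96 \left(- \frac{1}{11}\right)\right)^{2}\right)}{5} \cdot 418 = \left(- \frac{1}{5}\right) \left(- \frac{96}{11}\right) \left(9 - \frac{96}{11} + \left(- \frac{96}{11}\right)^{3} + 9 \left(- \frac{96}{11}\right)^{2}\right) 418 = \left(- \frac{1}{5}\right) \left(- \frac{96}{11}\right) \left(9 - \frac{96}{11} - \frac{884736}{1331} + 9 \cdot \frac{9216}{121}\right) 418 = \left(- \frac{1}{5}\right) \left(- \frac{96}{11}\right) \left(9 - \frac{96}{11} - \frac{884736}{1331} + \frac{82944}{121}\right) 418 = \left(- \frac{1}{5}\right) \left(- \frac{96}{11}\right) \frac{28011}{1331} \cdot 418 = \frac{2689056}{73205} \cdot 418 = \frac{102184128}{6655}$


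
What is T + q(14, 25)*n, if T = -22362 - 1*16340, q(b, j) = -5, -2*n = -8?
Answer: -38722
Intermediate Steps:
n = 4 (n = -1/2*(-8) = 4)
T = -38702 (T = -22362 - 16340 = -38702)
T + q(14, 25)*n = -38702 - 5*4 = -38702 - 20 = -38722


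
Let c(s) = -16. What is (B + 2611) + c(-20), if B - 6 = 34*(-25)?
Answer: 1751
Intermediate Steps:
B = -844 (B = 6 + 34*(-25) = 6 - 850 = -844)
(B + 2611) + c(-20) = (-844 + 2611) - 16 = 1767 - 16 = 1751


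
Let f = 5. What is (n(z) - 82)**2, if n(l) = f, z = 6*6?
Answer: 5929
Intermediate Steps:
z = 36
n(l) = 5
(n(z) - 82)**2 = (5 - 82)**2 = (-77)**2 = 5929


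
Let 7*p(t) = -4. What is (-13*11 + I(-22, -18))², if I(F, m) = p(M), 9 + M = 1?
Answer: 1010025/49 ≈ 20613.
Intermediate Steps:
M = -8 (M = -9 + 1 = -8)
p(t) = -4/7 (p(t) = (⅐)*(-4) = -4/7)
I(F, m) = -4/7
(-13*11 + I(-22, -18))² = (-13*11 - 4/7)² = (-143 - 4/7)² = (-1005/7)² = 1010025/49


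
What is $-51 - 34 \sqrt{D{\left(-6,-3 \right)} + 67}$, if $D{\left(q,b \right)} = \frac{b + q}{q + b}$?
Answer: $-51 - 68 \sqrt{17} \approx -331.37$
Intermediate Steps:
$D{\left(q,b \right)} = 1$ ($D{\left(q,b \right)} = \frac{b + q}{b + q} = 1$)
$-51 - 34 \sqrt{D{\left(-6,-3 \right)} + 67} = -51 - 34 \sqrt{1 + 67} = -51 - 34 \sqrt{68} = -51 - 34 \cdot 2 \sqrt{17} = -51 - 68 \sqrt{17}$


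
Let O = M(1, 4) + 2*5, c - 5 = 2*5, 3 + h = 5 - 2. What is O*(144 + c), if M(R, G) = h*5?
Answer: 1590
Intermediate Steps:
h = 0 (h = -3 + (5 - 2) = -3 + 3 = 0)
M(R, G) = 0 (M(R, G) = 0*5 = 0)
c = 15 (c = 5 + 2*5 = 5 + 10 = 15)
O = 10 (O = 0 + 2*5 = 0 + 10 = 10)
O*(144 + c) = 10*(144 + 15) = 10*159 = 1590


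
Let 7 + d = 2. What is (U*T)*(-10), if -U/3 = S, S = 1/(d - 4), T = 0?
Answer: 0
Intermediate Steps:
d = -5 (d = -7 + 2 = -5)
S = -⅑ (S = 1/(-5 - 4) = 1/(-9) = -⅑ ≈ -0.11111)
U = ⅓ (U = -3*(-⅑) = ⅓ ≈ 0.33333)
(U*T)*(-10) = ((⅓)*0)*(-10) = 0*(-10) = 0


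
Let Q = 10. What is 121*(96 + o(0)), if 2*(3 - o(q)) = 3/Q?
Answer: 239217/20 ≈ 11961.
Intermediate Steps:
o(q) = 57/20 (o(q) = 3 - 3/(2*10) = 3 - ½*3/10 = 3 - 3/20 = 57/20)
121*(96 + o(0)) = 121*(96 + 57/20) = 121*(1977/20) = 239217/20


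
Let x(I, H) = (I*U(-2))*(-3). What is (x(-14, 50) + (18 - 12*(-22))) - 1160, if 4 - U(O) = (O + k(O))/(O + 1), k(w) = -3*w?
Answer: -542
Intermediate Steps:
U(O) = 4 + 2*O/(1 + O) (U(O) = 4 - (O - 3*O)/(O + 1) = 4 - (-2*O)/(1 + O) = 4 - (-2)*O/(1 + O) = 4 + 2*O/(1 + O))
x(I, H) = -24*I (x(I, H) = (I*(2*(2 + 3*(-2))/(1 - 2)))*(-3) = (I*(2*(2 - 6)/(-1)))*(-3) = (I*(2*(-1)*(-4)))*(-3) = (I*8)*(-3) = (8*I)*(-3) = -24*I)
(x(-14, 50) + (18 - 12*(-22))) - 1160 = (-24*(-14) + (18 - 12*(-22))) - 1160 = (336 + (18 + 264)) - 1160 = (336 + 282) - 1160 = 618 - 1160 = -542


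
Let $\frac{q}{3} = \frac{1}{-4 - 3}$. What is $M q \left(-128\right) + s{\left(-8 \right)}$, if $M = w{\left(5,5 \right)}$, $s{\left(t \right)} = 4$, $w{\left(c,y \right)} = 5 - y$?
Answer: $4$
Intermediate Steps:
$M = 0$ ($M = 5 - 5 = 0$)
$q = - \frac{3}{7}$ ($q = \frac{3}{-4 - 3} = \frac{3}{-7} = 3 \left(- \frac{1}{7}\right) = - \frac{3}{7} \approx -0.42857$)
$M q \left(-128\right) + s{\left(-8 \right)} = 0 \left(- \frac{3}{7}\right) \left(-128\right) + 4 = 0 \left(-128\right) + 4 = 0 + 4 = 4$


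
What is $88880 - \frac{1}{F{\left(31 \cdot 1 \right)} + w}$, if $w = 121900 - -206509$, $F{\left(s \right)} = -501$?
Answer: $\frac{29144463039}{327908} \approx 88880.0$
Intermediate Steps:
$w = 328409$ ($w = 121900 + 206509 = 328409$)
$88880 - \frac{1}{F{\left(31 \cdot 1 \right)} + w} = 88880 - \frac{1}{-501 + 328409} = 88880 - \frac{1}{327908} = \frac{29144463039}{327908}$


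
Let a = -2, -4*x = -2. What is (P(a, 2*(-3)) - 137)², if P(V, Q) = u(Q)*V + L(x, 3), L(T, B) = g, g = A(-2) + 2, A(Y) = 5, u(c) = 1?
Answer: 17424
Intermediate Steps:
x = ½ (x = -¼*(-2) = ½ ≈ 0.50000)
g = 7 (g = 5 + 2 = 7)
L(T, B) = 7
P(V, Q) = 7 + V (P(V, Q) = 1*V + 7 = V + 7 = 7 + V)
(P(a, 2*(-3)) - 137)² = ((7 - 2) - 137)² = (5 - 137)² = (-132)² = 17424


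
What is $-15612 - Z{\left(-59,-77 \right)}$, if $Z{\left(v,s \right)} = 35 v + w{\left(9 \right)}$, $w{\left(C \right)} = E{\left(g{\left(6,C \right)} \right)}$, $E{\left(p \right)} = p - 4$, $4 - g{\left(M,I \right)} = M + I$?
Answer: $-13532$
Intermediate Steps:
$g{\left(M,I \right)} = 4 - I - M$ ($g{\left(M,I \right)} = 4 - \left(M + I\right) = 4 - \left(I + M\right) = 4 - I - M$)
$E{\left(p \right)} = -4 + p$
$w{\left(C \right)} = -6 - C$ ($w{\left(C \right)} = -4 - \left(2 + C\right) = -6 - C$)
$Z{\left(v,s \right)} = -15 + 35 v$ ($Z{\left(v,s \right)} = 35 v - 15 = -15 + 35 v$)
$-15612 - Z{\left(-59,-77 \right)} = -15612 - \left(-15 + 35 \left(-59\right)\right) = -15612 - \left(-15 - 2065\right) = -15612 - -2080 = -15612 + 2080 = -13532$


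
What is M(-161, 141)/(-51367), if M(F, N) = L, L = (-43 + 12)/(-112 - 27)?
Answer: -1/230323 ≈ -4.3417e-6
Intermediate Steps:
L = 31/139 (L = -31/(-139) = -31*(-1/139) = 31/139 ≈ 0.22302)
M(F, N) = 31/139
M(-161, 141)/(-51367) = (31/139)/(-51367) = (31/139)*(-1/51367) = -1/230323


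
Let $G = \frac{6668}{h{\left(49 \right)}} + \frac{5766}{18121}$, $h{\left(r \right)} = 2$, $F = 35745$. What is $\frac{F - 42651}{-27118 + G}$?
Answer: $\frac{20857271}{71830683} \approx 0.29037$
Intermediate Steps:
$G = \frac{60421180}{18121}$ ($G = \frac{6668}{2} + \frac{5766}{18121} = 6668 \cdot \frac{1}{2} + 5766 \cdot \frac{1}{18121} = 3334 + \frac{5766}{18121} = \frac{60421180}{18121} \approx 3334.3$)
$\frac{F - 42651}{-27118 + G} = \frac{35745 - 42651}{-27118 + \frac{60421180}{18121}} = - \frac{6906}{- \frac{430984098}{18121}} = \left(-6906\right) \left(- \frac{18121}{430984098}\right) = \frac{20857271}{71830683}$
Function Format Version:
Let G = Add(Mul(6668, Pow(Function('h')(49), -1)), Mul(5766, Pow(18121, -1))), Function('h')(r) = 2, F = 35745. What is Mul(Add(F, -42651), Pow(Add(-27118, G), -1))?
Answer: Rational(20857271, 71830683) ≈ 0.29037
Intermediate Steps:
G = Rational(60421180, 18121) (G = Add(Mul(6668, Pow(2, -1)), Mul(5766, Pow(18121, -1))) = Add(Mul(6668, Rational(1, 2)), Mul(5766, Rational(1, 18121))) = Add(3334, Rational(5766, 18121)) = Rational(60421180, 18121) ≈ 3334.3)
Mul(Add(F, -42651), Pow(Add(-27118, G), -1)) = Mul(Add(35745, -42651), Pow(Add(-27118, Rational(60421180, 18121)), -1)) = Mul(-6906, Pow(Rational(-430984098, 18121), -1)) = Mul(-6906, Rational(-18121, 430984098)) = Rational(20857271, 71830683)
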